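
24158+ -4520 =19638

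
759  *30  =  22770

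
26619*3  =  79857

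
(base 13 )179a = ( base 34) 315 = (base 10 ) 3507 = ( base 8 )6663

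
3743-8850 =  - 5107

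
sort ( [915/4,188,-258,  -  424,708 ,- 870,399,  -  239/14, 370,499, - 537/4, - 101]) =[ - 870, - 424, - 258,-537/4,-101,  -  239/14,188,  915/4,370,  399, 499,708]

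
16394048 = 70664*232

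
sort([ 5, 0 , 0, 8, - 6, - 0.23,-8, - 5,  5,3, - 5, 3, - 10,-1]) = [  -  10, - 8, - 6, - 5, - 5, - 1, - 0.23, 0, 0, 3, 3, 5, 5, 8]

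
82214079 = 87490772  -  5276693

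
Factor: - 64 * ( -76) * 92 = 447488 =2^10*19^1*23^1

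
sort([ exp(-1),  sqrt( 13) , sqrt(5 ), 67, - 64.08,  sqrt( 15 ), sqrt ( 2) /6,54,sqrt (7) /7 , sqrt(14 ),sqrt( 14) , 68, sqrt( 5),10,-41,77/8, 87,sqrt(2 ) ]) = [ - 64.08, - 41,  sqrt( 2)/6  ,  exp(-1), sqrt (7)/7, sqrt( 2 ),sqrt( 5),  sqrt (5 ), sqrt ( 13 ),sqrt ( 14 ),sqrt(14) , sqrt ( 15 ),77/8,10,54,  67, 68 , 87]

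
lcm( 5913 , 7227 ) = 65043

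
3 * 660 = 1980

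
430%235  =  195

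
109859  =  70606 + 39253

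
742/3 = 247+1/3 = 247.33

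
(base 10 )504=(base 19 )17A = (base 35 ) ee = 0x1f8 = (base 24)l0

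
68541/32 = 68541/32 = 2141.91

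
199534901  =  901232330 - 701697429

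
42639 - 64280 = -21641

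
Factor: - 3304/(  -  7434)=2^2*3^ ( - 2) = 4/9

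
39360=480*82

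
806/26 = 31  =  31.00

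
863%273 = 44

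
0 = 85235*0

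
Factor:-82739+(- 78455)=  - 161194 = - 2^1 *11^1*17^1* 431^1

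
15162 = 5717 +9445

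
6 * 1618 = 9708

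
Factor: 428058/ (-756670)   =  -214029/378335 = -3^3*5^(-1 )*17^( - 1 )*4451^ (-1)*7927^1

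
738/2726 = 369/1363  =  0.27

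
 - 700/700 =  - 1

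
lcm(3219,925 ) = 80475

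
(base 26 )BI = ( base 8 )460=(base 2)100110000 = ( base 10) 304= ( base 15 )154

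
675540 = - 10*(  -  67554) 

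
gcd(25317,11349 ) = 873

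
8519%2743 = 290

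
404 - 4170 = -3766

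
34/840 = 17/420 = 0.04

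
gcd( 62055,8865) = 8865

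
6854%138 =92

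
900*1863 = 1676700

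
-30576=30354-60930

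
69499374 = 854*81381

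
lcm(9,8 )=72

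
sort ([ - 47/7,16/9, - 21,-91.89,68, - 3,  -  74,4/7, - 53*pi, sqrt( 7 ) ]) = [ - 53*pi, - 91.89, - 74,-21,  -  47/7, - 3, 4/7,16/9, sqrt(7 ),68 ]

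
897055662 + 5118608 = 902174270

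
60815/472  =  128 + 399/472 = 128.85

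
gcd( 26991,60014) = 1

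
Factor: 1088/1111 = 2^6 * 11^( - 1)*17^1*101^ (-1 ) 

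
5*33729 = 168645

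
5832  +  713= 6545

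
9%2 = 1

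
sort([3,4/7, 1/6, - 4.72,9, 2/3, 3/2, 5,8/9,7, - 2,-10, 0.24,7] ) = [ - 10,- 4.72,-2, 1/6,0.24,4/7, 2/3, 8/9,3/2, 3,5, 7, 7,9]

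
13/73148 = 13/73148 = 0.00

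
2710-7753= - 5043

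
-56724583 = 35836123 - 92560706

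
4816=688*7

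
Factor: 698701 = 698701^1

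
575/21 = 575/21 = 27.38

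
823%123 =85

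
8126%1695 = 1346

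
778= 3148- 2370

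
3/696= 1/232=0.00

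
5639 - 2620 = 3019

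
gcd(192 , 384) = 192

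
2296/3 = 2296/3 = 765.33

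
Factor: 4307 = 59^1 * 73^1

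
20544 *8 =164352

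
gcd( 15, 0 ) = 15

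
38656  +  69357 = 108013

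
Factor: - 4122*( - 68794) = 2^2*3^2*11^1* 53^1*59^1*229^1= 283568868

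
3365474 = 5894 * 571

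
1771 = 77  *23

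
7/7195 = 7/7195= 0.00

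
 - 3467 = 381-3848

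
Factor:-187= -11^1*17^1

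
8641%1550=891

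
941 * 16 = 15056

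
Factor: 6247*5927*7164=2^2*3^2*199^1*5927^1*6247^1 = 265254041916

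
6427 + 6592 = 13019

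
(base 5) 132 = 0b101010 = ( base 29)1d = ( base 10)42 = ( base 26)1G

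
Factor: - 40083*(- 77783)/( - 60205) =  - 3^1*5^( - 1 )*31^1*  431^1*12041^( - 1)*77783^1 = -  3117775989/60205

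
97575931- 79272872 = 18303059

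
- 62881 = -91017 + 28136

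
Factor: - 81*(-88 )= 7128 =2^3*3^4 * 11^1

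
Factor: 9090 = 2^1*3^2 * 5^1*101^1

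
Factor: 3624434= 2^1*11^2*17^1*881^1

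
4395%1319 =438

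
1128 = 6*188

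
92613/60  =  1543 + 11/20 = 1543.55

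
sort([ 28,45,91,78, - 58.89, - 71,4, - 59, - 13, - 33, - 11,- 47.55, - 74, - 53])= [ - 74, - 71, - 59, - 58.89, -53, - 47.55, - 33, - 13, - 11, 4,28,45,78,91]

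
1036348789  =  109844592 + 926504197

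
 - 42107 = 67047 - 109154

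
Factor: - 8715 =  - 3^1*5^1*7^1*83^1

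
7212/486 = 14 +68/81 =14.84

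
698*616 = 429968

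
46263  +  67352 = 113615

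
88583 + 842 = 89425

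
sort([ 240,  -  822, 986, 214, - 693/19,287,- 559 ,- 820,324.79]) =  [-822,- 820,- 559, - 693/19,214,  240, 287,324.79, 986]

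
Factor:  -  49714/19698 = -53/21 =-3^( - 1)*7^( - 1 )*53^1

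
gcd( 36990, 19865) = 685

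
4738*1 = 4738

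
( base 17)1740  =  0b1101101011100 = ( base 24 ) c3k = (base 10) 7004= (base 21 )FIB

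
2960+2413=5373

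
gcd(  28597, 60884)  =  1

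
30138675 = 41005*735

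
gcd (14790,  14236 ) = 2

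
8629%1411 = 163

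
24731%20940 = 3791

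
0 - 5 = - 5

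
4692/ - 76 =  - 62 + 5/19 = -61.74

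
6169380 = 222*27790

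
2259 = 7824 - 5565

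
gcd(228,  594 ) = 6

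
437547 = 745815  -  308268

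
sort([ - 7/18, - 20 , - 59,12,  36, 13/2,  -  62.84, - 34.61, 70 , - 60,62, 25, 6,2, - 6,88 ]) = [- 62.84, - 60 ,-59,  -  34.61, - 20,  -  6, - 7/18, 2, 6, 13/2,12, 25 , 36,62,70, 88 ] 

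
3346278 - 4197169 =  - 850891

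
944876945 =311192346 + 633684599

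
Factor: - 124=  - 2^2 * 31^1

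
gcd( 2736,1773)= 9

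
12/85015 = 12/85015 = 0.00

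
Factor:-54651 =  - 3^1*18217^1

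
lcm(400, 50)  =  400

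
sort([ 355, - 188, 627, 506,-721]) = [ -721,-188, 355,  506,627 ] 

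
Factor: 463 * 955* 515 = 227714975= 5^2*  103^1*191^1*463^1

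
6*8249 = 49494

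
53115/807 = 65  +  220/269 = 65.82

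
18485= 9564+8921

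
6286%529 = 467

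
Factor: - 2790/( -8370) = 3^( - 1) = 1/3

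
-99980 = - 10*9998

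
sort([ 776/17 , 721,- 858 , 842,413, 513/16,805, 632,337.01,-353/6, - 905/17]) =[ - 858, - 353/6 , - 905/17  ,  513/16,776/17, 337.01,413 , 632,721,805, 842 ]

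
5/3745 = 1/749 = 0.00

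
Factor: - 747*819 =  - 3^4*7^1*13^1*83^1 = - 611793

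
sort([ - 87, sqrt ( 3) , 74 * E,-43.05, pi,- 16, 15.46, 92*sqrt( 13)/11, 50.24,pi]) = [-87,  -  43.05, - 16,sqrt(3), pi,pi, 15.46,  92*sqrt ( 13) /11,50.24,74*E]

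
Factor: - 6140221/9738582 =-2^( - 1)*3^( - 1)*7^( - 1)*47^1 * 130643^1*231871^( - 1)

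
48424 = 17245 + 31179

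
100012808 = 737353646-637340838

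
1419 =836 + 583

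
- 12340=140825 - 153165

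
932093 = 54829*17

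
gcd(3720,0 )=3720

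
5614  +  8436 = 14050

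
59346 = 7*8478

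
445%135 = 40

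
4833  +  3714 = 8547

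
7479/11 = 7479/11 =679.91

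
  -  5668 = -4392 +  - 1276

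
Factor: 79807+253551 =333358=2^1*166679^1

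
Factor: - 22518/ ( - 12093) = 2^1*3^3*29^( - 1) = 54/29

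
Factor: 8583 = 3^1*2861^1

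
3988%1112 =652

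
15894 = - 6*( - 2649 )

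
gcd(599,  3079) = 1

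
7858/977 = 7858/977=8.04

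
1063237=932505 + 130732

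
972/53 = 972/53 = 18.34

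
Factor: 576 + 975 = 1551 = 3^1 * 11^1 * 47^1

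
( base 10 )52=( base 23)26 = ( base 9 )57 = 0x34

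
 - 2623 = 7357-9980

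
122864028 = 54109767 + 68754261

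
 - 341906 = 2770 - 344676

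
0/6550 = 0 = 0.00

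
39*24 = 936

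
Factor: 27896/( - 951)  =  -2^3*3^ ( - 1)*11^1 =- 88/3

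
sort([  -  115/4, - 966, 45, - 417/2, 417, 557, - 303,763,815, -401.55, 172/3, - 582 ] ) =[ - 966, - 582, - 401.55, - 303,- 417/2, - 115/4, 45,  172/3, 417,  557,  763,815 ]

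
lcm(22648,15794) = 1200344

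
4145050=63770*65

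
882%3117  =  882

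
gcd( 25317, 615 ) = 3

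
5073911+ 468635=5542546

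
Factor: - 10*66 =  - 2^2*3^1*5^1 * 11^1 = - 660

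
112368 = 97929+14439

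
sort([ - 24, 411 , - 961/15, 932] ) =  [-961/15, - 24, 411,932]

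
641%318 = 5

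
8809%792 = 97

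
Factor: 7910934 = 2^1 *3^1 * 1318489^1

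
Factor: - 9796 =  - 2^2*31^1*79^1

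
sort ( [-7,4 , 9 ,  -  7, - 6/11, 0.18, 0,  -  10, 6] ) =[ - 10, - 7,-7,-6/11, 0,  0.18, 4,6,9 ]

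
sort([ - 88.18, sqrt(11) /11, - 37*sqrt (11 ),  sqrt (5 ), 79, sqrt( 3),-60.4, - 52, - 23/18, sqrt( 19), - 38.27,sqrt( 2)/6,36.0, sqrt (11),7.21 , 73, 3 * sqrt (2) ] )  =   [-37 *sqrt (11 ),-88.18, - 60.4,-52, - 38.27,-23/18,sqrt( 2)/6,  sqrt( 11 ) /11, sqrt( 3 ),  sqrt(5),  sqrt( 11 ), 3*sqrt( 2), sqrt(19 ),7.21, 36.0, 73,79 ]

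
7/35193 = 7/35193 = 0.00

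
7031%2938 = 1155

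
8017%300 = 217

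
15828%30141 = 15828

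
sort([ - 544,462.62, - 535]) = [ - 544, - 535,  462.62 ] 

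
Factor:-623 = -7^1*89^1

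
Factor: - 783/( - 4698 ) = 2^(-1)*3^( - 1) =1/6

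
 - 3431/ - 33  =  103+32/33 = 103.97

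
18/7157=18/7157=0.00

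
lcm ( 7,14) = 14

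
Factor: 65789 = 65789^1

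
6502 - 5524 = 978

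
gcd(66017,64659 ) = 7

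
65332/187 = 349+69/187 = 349.37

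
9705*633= 6143265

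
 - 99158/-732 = 49579/366 = 135.46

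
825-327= 498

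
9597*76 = 729372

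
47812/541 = 88+204/541 = 88.38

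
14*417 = 5838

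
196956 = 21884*9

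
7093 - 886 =6207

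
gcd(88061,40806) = 1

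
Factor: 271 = 271^1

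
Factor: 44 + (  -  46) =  - 2 = - 2^1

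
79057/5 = 15811 + 2/5 = 15811.40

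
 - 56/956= - 1+225/239 = - 0.06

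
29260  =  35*836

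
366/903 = 122/301 = 0.41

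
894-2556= - 1662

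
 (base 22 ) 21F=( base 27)1A6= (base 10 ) 1005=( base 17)382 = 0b1111101101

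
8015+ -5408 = 2607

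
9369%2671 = 1356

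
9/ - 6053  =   - 9/6053 = - 0.00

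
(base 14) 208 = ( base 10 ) 400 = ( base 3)112211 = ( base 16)190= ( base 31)cs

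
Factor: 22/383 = 2^1*11^1*383^(-1 ) 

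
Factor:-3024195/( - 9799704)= 1008065/3266568 = 2^(-3 )*3^( -4)*5^1*37^1 *71^( - 2 )*5449^1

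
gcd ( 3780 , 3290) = 70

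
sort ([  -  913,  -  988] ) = [  -  988 , - 913 ] 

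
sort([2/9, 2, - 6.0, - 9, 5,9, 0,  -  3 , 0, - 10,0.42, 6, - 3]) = [ - 10, - 9, - 6.0,  -  3,-3,0, 0, 2/9, 0.42, 2, 5, 6, 9] 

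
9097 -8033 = 1064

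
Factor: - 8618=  - 2^1 * 31^1*139^1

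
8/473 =8/473 = 0.02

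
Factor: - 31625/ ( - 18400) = 55/32=2^( - 5)*5^1*11^1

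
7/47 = 7/47 = 0.15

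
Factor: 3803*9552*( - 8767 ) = - 318472286352 = - 2^4 * 3^1*11^1*199^1 * 797^1*3803^1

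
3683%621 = 578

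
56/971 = 56/971 = 0.06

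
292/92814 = 146/46407 = 0.00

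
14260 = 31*460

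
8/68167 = 8/68167 = 0.00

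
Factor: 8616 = 2^3*3^1*359^1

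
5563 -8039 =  - 2476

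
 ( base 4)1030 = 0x4c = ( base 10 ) 76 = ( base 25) 31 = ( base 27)2M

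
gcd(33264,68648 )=8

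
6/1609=6/1609= 0.00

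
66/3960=1/60 = 0.02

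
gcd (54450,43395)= 165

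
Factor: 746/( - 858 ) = -373/429 =- 3^( - 1)*11^( - 1) * 13^( - 1)*373^1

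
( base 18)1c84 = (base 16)268C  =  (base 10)9868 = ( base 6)113404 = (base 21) 117j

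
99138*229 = 22702602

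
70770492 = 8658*8174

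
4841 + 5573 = 10414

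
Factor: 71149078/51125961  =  2^1*3^ ( - 1)*7^2*11^1*13^1 * 89^( - 1)*419^ ( - 1)*457^( - 1)*5077^1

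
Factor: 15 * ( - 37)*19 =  - 3^1*5^1*19^1*37^1 = - 10545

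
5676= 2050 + 3626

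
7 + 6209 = 6216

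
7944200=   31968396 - 24024196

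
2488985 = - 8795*(  -  283 ) 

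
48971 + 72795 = 121766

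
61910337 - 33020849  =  28889488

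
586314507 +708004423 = 1294318930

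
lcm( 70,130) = 910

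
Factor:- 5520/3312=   -  3^( - 1) *5^1 = -5/3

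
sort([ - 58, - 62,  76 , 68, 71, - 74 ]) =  [ - 74  , - 62, - 58,68, 71, 76 ] 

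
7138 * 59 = 421142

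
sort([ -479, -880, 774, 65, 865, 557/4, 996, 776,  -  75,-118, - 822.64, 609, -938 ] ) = [- 938, - 880, - 822.64,  -  479, - 118, - 75 , 65, 557/4,609, 774, 776, 865,  996]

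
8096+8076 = 16172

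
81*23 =1863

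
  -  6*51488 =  - 308928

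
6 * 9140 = 54840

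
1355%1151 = 204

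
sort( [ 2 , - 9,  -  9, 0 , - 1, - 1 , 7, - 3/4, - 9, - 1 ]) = [ - 9, - 9, - 9,- 1, - 1, - 1,-3/4, 0, 2,7]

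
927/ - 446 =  - 3 +411/446 = - 2.08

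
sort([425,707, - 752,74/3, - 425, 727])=[ - 752, - 425  ,  74/3, 425,  707, 727 ] 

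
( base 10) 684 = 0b1010101100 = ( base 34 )K4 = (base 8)1254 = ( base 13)408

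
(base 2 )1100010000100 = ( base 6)45020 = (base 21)e4i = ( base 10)6276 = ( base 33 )5p6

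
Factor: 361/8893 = 19^2*8893^( - 1) 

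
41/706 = 41/706 = 0.06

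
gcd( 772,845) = 1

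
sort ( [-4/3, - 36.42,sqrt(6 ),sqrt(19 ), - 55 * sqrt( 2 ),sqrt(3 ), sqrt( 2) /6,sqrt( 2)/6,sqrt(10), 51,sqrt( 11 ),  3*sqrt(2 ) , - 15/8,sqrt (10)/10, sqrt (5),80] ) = [ - 55 * sqrt(2 ), - 36.42, - 15/8,-4/3,sqrt(2 ) /6,sqrt(2)/6,sqrt( 10 ) /10,sqrt(3),sqrt( 5 ), sqrt ( 6 ), sqrt(10),sqrt( 11 ),3*sqrt (2 ),sqrt(19),  51, 80]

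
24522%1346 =294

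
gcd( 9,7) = 1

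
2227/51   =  43 + 2/3=43.67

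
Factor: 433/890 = 2^(-1 )*5^(-1) * 89^(- 1 )*433^1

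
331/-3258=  - 331/3258 = - 0.10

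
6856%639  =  466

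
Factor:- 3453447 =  - 3^1*59^1*109^1*179^1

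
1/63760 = 1/63760= 0.00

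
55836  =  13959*4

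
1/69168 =1/69168 = 0.00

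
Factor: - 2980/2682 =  - 2^1 * 3^(-2)*5^1 = - 10/9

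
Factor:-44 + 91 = 47^1 = 47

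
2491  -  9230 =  - 6739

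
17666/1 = 17666 = 17666.00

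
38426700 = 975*39412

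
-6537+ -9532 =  - 16069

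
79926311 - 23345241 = 56581070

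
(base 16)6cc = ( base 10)1740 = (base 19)4FB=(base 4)123030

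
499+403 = 902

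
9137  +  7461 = 16598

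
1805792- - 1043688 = 2849480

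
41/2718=41/2718 = 0.02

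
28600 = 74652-46052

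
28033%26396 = 1637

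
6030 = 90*67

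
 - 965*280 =- 270200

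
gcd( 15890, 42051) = 1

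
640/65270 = 64/6527  =  0.01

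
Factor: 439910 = 2^1*5^1*43991^1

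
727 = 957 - 230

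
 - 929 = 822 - 1751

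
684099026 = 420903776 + 263195250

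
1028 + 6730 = 7758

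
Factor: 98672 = 2^4*7^1*881^1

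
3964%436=40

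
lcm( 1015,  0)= 0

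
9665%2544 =2033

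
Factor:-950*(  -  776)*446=2^5*5^2*19^1*97^1*223^1 = 328791200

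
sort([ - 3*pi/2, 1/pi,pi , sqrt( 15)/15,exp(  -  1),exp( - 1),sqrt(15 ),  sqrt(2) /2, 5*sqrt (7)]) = [ - 3*pi/2,sqrt( 15)/15, 1/pi,exp( - 1 ) , exp(  -  1), sqrt( 2) /2,pi , sqrt(15),  5 * sqrt(7) ] 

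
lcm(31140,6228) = 31140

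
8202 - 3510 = 4692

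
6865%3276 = 313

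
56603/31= 1825  +  28/31 = 1825.90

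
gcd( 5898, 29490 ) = 5898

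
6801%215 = 136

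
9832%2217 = 964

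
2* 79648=159296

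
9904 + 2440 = 12344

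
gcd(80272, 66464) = 16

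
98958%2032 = 1422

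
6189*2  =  12378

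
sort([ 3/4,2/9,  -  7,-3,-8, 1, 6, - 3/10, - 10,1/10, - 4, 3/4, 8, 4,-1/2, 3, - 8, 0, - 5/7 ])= [ - 10, - 8, - 8, - 7, - 4,  -  3,-5/7, - 1/2,-3/10,0 , 1/10,2/9 , 3/4, 3/4,1, 3 , 4, 6,  8 ]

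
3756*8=30048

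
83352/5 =16670 + 2/5  =  16670.40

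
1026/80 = 12  +  33/40=12.82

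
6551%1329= 1235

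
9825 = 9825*1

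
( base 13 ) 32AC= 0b1101110011111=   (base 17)177g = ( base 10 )7071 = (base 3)100200220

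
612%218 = 176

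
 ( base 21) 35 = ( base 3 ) 2112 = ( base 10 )68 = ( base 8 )104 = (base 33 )22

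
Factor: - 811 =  - 811^1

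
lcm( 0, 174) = 0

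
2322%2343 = 2322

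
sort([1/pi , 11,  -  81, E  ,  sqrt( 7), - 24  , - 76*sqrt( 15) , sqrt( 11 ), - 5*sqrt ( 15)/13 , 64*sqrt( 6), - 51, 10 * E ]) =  [- 76*sqrt( 15), - 81,-51, - 24, - 5*sqrt(15) /13,1/pi, sqrt( 7), E, sqrt(11),11, 10*E,  64*sqrt(6 ) ]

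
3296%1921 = 1375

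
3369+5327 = 8696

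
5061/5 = 1012+1/5 = 1012.20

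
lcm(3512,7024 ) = 7024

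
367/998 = 367/998 = 0.37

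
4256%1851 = 554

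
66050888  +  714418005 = 780468893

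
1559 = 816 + 743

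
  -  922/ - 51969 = 922/51969 =0.02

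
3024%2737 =287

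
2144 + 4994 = 7138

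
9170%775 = 645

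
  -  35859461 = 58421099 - 94280560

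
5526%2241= 1044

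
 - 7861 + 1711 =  - 6150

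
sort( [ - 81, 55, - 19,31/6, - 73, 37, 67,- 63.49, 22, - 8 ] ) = [ - 81, - 73, -63.49,  -  19, - 8,31/6,  22,37, 55, 67 ] 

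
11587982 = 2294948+9293034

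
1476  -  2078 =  - 602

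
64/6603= 64/6603 = 0.01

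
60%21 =18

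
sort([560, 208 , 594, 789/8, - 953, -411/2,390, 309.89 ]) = [  -  953, - 411/2, 789/8, 208,309.89, 390, 560, 594]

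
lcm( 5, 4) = 20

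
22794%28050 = 22794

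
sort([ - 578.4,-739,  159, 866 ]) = [ - 739, - 578.4, 159, 866]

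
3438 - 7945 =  - 4507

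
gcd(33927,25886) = 43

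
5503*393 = 2162679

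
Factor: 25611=3^1*8537^1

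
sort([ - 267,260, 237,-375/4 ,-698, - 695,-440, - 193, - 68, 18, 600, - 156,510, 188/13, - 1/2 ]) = [ - 698,-695,-440, - 267 , - 193,-156, - 375/4, - 68,-1/2,  188/13,18 , 237, 260, 510,600]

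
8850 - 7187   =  1663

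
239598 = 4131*58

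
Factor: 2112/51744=2^1*7^ ( - 2)  =  2/49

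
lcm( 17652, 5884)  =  17652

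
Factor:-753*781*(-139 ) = 3^1*11^1*71^1*139^1*251^1 = 81744927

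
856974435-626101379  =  230873056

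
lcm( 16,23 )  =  368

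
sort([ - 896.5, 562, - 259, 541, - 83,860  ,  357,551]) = [ - 896.5,- 259, - 83,357,541,551,562,860]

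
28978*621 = 17995338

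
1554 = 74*21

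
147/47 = 147/47 = 3.13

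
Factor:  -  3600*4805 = -2^4*3^2*5^3*31^2 = - 17298000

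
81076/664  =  20269/166  =  122.10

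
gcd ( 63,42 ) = 21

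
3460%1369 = 722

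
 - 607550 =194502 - 802052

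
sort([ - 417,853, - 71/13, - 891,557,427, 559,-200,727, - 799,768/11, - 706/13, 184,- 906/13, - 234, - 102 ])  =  [-891 , - 799 , - 417, - 234, -200,  -  102,  -  906/13, - 706/13, - 71/13,768/11,184, 427, 557,559,727,853 ] 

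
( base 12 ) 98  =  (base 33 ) 3H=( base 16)74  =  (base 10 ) 116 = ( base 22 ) 56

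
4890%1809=1272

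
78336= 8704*9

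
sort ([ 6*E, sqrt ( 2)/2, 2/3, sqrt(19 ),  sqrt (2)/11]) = [sqrt( 2) /11, 2/3,sqrt ( 2)/2,  sqrt( 19), 6 * E ]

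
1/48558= 1/48558 = 0.00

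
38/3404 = 19/1702 = 0.01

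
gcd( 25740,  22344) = 12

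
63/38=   63/38 =1.66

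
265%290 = 265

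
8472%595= 142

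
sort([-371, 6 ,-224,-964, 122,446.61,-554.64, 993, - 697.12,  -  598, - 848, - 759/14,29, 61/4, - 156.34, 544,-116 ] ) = [ - 964, - 848 ,  -  697.12, - 598,-554.64,-371,  -  224,  -  156.34,-116, - 759/14, 6, 61/4,29, 122, 446.61, 544,  993 ]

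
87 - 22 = 65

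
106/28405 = 106/28405  =  0.00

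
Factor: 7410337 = 11^1*673667^1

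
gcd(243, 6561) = 243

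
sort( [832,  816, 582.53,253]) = [ 253, 582.53,  816,832]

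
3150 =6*525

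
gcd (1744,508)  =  4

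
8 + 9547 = 9555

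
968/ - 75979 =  - 968/75979 = -  0.01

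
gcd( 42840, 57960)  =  2520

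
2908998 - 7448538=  - 4539540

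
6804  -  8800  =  -1996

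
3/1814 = 3/1814 = 0.00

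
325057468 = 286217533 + 38839935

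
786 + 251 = 1037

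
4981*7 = 34867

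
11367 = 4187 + 7180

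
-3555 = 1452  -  5007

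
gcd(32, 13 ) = 1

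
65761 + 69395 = 135156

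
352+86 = 438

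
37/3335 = 37/3335 = 0.01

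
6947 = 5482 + 1465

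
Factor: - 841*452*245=-93132340 = - 2^2*5^1*7^2*29^2*113^1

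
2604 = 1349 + 1255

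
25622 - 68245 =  - 42623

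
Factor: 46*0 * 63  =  0^1= 0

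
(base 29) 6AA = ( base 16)14e2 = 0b1010011100010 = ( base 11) 4020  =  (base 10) 5346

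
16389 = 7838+8551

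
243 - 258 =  - 15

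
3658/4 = 1829/2 = 914.50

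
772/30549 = 772/30549 = 0.03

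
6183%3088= 7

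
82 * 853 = 69946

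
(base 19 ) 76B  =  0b101001011100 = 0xa5c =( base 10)2652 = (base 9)3566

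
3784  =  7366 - 3582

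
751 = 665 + 86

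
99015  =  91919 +7096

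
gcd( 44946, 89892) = 44946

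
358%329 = 29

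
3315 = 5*663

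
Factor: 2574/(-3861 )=-2/3 = -2^1*3^(- 1 )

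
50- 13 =37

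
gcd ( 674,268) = 2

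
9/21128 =9/21128 = 0.00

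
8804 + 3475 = 12279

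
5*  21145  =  105725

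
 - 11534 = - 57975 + 46441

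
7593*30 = 227790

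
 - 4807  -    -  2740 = -2067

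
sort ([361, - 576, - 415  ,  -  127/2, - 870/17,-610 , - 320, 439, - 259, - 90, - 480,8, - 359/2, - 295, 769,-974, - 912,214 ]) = [ - 974, -912, - 610, - 576, - 480, - 415, - 320, - 295, - 259, - 359/2, -90, - 127/2, - 870/17,8 , 214, 361,439 , 769]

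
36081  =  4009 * 9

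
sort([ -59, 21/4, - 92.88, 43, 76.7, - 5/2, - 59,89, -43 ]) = [-92.88,-59, - 59, - 43, - 5/2 , 21/4,43, 76.7, 89] 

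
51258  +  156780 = 208038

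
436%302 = 134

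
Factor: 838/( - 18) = -419/9 = - 3^(- 2 )*419^1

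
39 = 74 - 35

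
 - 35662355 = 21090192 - 56752547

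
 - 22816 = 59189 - 82005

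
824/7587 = 824/7587 = 0.11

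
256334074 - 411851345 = - 155517271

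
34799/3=11599 + 2/3 = 11599.67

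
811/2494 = 811/2494 = 0.33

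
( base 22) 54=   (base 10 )114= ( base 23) 4M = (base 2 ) 1110010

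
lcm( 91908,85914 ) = 3952044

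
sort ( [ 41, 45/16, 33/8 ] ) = [ 45/16, 33/8, 41] 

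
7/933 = 7/933 = 0.01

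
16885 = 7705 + 9180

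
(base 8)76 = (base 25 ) 2C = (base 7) 116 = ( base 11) 57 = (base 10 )62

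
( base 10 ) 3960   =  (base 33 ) 3l0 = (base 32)3RO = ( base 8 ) 7570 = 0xF78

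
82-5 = 77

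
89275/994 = 89+809/994=89.81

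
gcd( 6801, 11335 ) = 2267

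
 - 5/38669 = -5/38669= - 0.00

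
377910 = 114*3315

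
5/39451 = 5/39451 = 0.00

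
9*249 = 2241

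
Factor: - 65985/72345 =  - 7^( - 1) * 13^ ( - 1)* 83^1 = - 83/91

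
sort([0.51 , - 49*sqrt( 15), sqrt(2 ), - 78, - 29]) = [ - 49*sqrt( 15 ), - 78, - 29,0.51 , sqrt ( 2 )]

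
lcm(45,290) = 2610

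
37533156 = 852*44053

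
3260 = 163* 20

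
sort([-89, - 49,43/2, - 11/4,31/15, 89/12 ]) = [ - 89, - 49, - 11/4,31/15,89/12, 43/2]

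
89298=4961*18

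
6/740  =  3/370 = 0.01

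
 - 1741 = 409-2150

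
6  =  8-2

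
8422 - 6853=1569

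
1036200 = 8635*120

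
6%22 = 6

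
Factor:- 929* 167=- 167^1*929^1 = -155143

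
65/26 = 5/2=2.50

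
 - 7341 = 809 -8150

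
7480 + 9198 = 16678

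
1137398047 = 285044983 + 852353064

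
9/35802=1/3978 = 0.00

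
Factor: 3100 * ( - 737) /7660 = -114235/383  =  - 5^1 * 11^1*31^1*67^1*383^( - 1)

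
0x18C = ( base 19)11G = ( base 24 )gc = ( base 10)396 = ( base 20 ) jg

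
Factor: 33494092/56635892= 8373523/14158973 = 53^1*467^( - 1)*30319^( - 1)*157991^1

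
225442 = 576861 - 351419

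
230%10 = 0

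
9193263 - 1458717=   7734546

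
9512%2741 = 1289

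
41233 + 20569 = 61802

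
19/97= 19/97 = 0.20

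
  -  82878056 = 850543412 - 933421468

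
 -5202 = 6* (-867 ) 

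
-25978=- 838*31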